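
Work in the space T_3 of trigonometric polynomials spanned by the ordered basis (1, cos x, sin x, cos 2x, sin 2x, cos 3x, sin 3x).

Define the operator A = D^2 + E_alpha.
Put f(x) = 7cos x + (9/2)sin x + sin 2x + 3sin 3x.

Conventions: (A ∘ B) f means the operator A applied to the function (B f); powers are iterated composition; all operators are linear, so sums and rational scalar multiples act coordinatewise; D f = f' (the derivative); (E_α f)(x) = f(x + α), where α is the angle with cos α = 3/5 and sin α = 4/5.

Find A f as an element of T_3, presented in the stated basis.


the image equals g(x) = (4/5)cos x - (37/5)sin x + (24/25)cos 2x - (107/25)sin 2x + (132/125)cos 3x - (3726/125)sin 3x

D f = (9/2)cos x - 7sin x + 2cos 2x + 9cos 3x
D D f = -7cos x - (9/2)sin x - 4sin 2x - 27sin 3x
E_alpha f = (39/5)cos x - (29/10)sin x + (24/25)cos 2x - (7/25)sin 2x + (132/125)cos 3x - (351/125)sin 3x
(D^2 + E_alpha) f = (4/5)cos x - (37/5)sin x + (24/25)cos 2x - (107/25)sin 2x + (132/125)cos 3x - (3726/125)sin 3x


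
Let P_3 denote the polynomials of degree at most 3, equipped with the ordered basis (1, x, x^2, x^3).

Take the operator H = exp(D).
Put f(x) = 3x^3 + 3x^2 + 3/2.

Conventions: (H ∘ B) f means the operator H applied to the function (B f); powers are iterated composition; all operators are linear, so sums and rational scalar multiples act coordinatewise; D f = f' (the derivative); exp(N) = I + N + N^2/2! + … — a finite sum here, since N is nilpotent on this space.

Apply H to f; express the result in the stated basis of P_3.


order-1 term: 9x^2 + 6x
order-2 term: 9x + 3
order-3 term: 3
the series for exp(D) f terminates at order 3
exp(D) f = 3x^3 + 12x^2 + 15x + 15/2

the image equals g(x) = 3x^3 + 12x^2 + 15x + 15/2


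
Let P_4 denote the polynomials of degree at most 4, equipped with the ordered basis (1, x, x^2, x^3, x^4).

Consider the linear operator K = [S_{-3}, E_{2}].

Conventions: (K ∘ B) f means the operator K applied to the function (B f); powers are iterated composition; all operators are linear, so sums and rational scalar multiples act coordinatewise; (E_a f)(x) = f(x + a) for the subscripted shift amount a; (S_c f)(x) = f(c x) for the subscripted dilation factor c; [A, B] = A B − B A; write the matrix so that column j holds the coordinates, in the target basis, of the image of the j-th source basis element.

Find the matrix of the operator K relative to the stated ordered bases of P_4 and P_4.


image of 1: 0
image of x: 8
image of x^2: -48x - 32
image of x^3: 216x^2 + 288x + 224
image of x^4: -864x^3 - 1728x^2 - 2688x - 1280
each image's coordinates form column j of the matrix

the matrix is [[0, 8, -32, 224, -1280]; [0, 0, -48, 288, -2688]; [0, 0, 0, 216, -1728]; [0, 0, 0, 0, -864]; [0, 0, 0, 0, 0]] (rows listed top to bottom)


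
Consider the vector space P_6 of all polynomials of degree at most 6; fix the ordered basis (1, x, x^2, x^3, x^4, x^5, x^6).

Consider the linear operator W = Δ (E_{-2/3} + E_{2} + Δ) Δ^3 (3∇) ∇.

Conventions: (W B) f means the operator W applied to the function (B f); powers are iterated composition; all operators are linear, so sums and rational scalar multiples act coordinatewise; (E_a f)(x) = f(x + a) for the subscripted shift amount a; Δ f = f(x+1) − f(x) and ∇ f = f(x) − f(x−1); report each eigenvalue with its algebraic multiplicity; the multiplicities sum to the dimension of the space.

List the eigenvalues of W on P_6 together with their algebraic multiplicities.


image of 1: 0
image of x: 0
image of x^2: 0
image of x^3: 0
image of x^4: 0
image of x^5: 0
image of x^6: 4320
the matrix is upper triangular; its diagonal is (0, 0, 0, 0, 0, 0, 0)
for a triangular matrix the eigenvalues are the diagonal entries, with algebraic multiplicity their repetition count

λ = 0 (multiplicity 7)


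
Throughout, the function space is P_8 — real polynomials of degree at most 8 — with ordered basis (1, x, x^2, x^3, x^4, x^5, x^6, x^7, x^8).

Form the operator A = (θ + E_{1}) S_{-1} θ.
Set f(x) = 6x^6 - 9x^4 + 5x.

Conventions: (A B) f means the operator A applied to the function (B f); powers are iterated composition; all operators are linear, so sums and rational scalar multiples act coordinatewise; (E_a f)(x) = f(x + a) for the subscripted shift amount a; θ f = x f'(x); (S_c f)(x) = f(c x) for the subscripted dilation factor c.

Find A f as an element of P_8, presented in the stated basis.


the image equals g(x) = 252x^6 + 216x^5 + 360x^4 + 576x^3 + 324x^2 + 62x - 5

θ f = 36x^6 - 36x^4 + 5x
S_{-1} θ f = 36x^6 - 36x^4 - 5x
θ S_{-1} θ f = 216x^6 - 144x^4 - 5x
E_{1} S_{-1} θ f = 36x^6 + 216x^5 + 504x^4 + 576x^3 + 324x^2 + 67x - 5
(θ + E_{1}) S_{-1} θ f = 252x^6 + 216x^5 + 360x^4 + 576x^3 + 324x^2 + 62x - 5


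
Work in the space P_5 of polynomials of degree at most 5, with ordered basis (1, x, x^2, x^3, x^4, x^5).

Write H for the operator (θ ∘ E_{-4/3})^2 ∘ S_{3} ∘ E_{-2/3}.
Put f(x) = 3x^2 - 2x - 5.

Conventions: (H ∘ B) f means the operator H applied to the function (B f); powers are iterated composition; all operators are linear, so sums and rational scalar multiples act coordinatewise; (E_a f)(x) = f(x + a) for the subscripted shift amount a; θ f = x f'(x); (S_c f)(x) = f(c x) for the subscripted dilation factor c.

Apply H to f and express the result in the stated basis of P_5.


the result is g(x) = 108x^2 - 234x

E_{-2/3} f = 3x^2 - 6x - 7/3
S_{3} E_{-2/3} f = 27x^2 - 18x - 7/3
E_{-4/3} (S_{3} ∘ E_{-2/3}) f = 27x^2 - 90x + 209/3
θ E_{-4/3} (S_{3} ∘ E_{-2/3}) f = 54x^2 - 90x
E_{-4/3} (θ ∘ E_{-4/3}) (S_{3} ∘ E_{-2/3}) f = 54x^2 - 234x + 216
θ E_{-4/3} (θ ∘ E_{-4/3}) (S_{3} ∘ E_{-2/3}) f = 108x^2 - 234x


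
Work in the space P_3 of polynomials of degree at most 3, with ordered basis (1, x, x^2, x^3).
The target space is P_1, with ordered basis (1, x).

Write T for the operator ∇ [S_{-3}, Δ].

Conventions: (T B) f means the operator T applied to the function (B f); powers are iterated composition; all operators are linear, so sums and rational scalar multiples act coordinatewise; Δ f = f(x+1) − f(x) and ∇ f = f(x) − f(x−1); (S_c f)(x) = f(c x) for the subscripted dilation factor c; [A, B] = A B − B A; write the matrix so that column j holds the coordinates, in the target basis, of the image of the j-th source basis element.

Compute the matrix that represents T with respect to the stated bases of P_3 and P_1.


image of 1: 0
image of x: 0
image of x^2: -24
image of x^3: 216x - 36
each image's coordinates form column j of the matrix

the matrix is [[0, 0, -24, -36]; [0, 0, 0, 216]] (rows listed top to bottom)


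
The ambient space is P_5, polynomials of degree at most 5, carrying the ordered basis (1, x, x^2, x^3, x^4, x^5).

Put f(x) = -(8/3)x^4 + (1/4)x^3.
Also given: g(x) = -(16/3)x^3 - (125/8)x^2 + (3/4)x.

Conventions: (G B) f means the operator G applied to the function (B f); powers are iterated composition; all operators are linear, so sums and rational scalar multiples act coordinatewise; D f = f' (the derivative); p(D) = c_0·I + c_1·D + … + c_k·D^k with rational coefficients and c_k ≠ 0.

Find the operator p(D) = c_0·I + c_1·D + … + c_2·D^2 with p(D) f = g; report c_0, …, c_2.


D^0 f = -(8/3)x^4 + (1/4)x^3
D^1 f = -(32/3)x^3 + (3/4)x^2
D^2 f = -32x^2 + (3/2)x
matching coefficients of g against c_0 f + c_1 Df + … from the top degree down determines the c_i
solution: c_0 = 0, c_1 = 1/2, c_2 = 1/2

p(D) = (1/2)·D + (1/2)·D^2, i.e. c_0 = 0, c_1 = 1/2, c_2 = 1/2


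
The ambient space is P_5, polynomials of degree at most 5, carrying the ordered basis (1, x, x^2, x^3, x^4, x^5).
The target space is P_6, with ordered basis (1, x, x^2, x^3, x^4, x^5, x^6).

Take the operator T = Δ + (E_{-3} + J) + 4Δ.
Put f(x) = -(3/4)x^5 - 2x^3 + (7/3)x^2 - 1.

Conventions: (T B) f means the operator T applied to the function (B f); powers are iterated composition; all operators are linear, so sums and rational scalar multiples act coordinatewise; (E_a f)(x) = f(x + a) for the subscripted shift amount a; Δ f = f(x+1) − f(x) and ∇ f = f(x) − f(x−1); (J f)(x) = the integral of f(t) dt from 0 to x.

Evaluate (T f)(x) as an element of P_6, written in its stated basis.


the result is g(x) = -(1/8)x^6 - (3/4)x^5 - 8x^4 - (956/9)x^3 + (466/3)x^2 - (2389/6)x + 1525/6

Δ f = -(15/4)x^4 - (15/2)x^3 - (27/2)x^2 - (61/12)x - 5/12
E_{-3} f = -(3/4)x^5 + (45/4)x^4 - (139/2)x^3 + (1337/6)x^2 - (1487/4)x + 1025/4
J f = -(1/8)x^6 - (1/2)x^4 + (7/9)x^3 - x
(E_{-3} + J) f = -(1/8)x^6 - (3/4)x^5 + (43/4)x^4 - (1237/18)x^3 + (1337/6)x^2 - (1491/4)x + 1025/4
Δ f = -(15/4)x^4 - (15/2)x^3 - (27/2)x^2 - (61/12)x - 5/12
(4Δ) f = -15x^4 - 30x^3 - 54x^2 - (61/3)x - 5/3
(Δ + (E_{-3} + J) + 4Δ) f = -(1/8)x^6 - (3/4)x^5 - 8x^4 - (956/9)x^3 + (466/3)x^2 - (2389/6)x + 1525/6


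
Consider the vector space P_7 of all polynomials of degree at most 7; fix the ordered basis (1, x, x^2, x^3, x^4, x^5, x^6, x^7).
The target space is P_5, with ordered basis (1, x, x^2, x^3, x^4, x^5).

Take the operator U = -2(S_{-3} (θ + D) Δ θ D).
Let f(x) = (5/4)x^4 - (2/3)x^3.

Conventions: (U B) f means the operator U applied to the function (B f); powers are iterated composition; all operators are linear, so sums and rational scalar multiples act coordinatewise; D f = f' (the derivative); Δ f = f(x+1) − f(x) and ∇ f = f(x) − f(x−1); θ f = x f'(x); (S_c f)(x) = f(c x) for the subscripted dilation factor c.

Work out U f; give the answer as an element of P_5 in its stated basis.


D f = 5x^3 - 2x^2
θ D f = 15x^3 - 4x^2
Δ θ D f = 45x^2 + 37x + 11
θ (Δ θ) D f = 90x^2 + 37x
D (Δ θ) D f = 90x + 37
(θ + D) (Δ θ) D f = 90x^2 + 127x + 37
S_{-3} ((θ + D) Δ θ D) f = 810x^2 - 381x + 37
(-2(S_{-3} (θ + D) Δ θ D)) f = -1620x^2 + 762x - 74

g(x) = -1620x^2 + 762x - 74


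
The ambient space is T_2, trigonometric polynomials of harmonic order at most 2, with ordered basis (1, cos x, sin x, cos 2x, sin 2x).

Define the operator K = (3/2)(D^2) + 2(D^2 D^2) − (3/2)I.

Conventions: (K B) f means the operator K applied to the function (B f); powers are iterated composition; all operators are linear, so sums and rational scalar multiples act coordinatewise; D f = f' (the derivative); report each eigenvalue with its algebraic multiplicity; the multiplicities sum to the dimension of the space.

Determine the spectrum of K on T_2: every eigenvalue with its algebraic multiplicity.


image of 1: -3/2
image of cos x: -cos x
image of sin x: -sin x
image of cos 2x: (49/2)cos 2x
image of sin 2x: (49/2)sin 2x
the matrix is diagonal; its diagonal is (-3/2, -1, -1, 49/2, 49/2)
for a triangular matrix the eigenvalues are the diagonal entries, with algebraic multiplicity their repetition count

λ = -3/2 (multiplicity 1), λ = -1 (multiplicity 2), λ = 49/2 (multiplicity 2)


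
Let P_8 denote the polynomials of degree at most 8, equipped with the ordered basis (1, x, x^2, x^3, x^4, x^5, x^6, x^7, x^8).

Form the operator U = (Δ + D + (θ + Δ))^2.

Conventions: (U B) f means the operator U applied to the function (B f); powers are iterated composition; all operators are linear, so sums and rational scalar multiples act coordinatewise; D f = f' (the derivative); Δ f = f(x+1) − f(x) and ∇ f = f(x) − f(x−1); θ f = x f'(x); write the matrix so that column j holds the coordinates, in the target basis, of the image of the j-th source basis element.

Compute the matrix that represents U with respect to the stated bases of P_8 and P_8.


image of 1: 0
image of x: x + 3
image of x^2: 4x^2 + 18x + 22
image of x^3: 9x^3 + 45x^2 + 78x + 42
image of x^4: 16x^4 + 84x^3 + 180x^2 + 184x + 80
image of x^5: 25x^5 + 135x^4 + 340x^3 + 500x^2 + 420x + 150
image of x^6: 36x^6 + 198x^5 + 570x^4 + 1080x^3 + 1320x^2 + 924x + 284
image of x^7: 49x^7 + 273x^6 + 882x^5 + 2030x^4 + 3220x^3 + 3318x^2 + 2016x + 546
image of x^8: 64x^8 + 360x^7 + 1288x^6 + 3472x^5 + 6720x^4 + 9072x^3 + 8176x^2 + 4400x + 1064
each image's coordinates form column j of the matrix

the matrix is [[0, 3, 22, 42, 80, 150, 284, 546, 1064]; [0, 1, 18, 78, 184, 420, 924, 2016, 4400]; [0, 0, 4, 45, 180, 500, 1320, 3318, 8176]; [0, 0, 0, 9, 84, 340, 1080, 3220, 9072]; [0, 0, 0, 0, 16, 135, 570, 2030, 6720]; [0, 0, 0, 0, 0, 25, 198, 882, 3472]; [0, 0, 0, 0, 0, 0, 36, 273, 1288]; [0, 0, 0, 0, 0, 0, 0, 49, 360]; [0, 0, 0, 0, 0, 0, 0, 0, 64]] (rows listed top to bottom)


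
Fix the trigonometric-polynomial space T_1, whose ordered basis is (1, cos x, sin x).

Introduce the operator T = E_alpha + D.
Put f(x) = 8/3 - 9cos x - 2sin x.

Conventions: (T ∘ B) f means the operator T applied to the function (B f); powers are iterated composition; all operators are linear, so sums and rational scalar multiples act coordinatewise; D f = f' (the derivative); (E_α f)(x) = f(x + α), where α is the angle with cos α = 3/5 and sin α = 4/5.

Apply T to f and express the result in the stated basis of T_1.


E_alpha f = 8/3 - 7cos x + 6sin x
D f = -2cos x + 9sin x
(E_alpha + D) f = 8/3 - 9cos x + 15sin x

the image equals g(x) = 8/3 - 9cos x + 15sin x


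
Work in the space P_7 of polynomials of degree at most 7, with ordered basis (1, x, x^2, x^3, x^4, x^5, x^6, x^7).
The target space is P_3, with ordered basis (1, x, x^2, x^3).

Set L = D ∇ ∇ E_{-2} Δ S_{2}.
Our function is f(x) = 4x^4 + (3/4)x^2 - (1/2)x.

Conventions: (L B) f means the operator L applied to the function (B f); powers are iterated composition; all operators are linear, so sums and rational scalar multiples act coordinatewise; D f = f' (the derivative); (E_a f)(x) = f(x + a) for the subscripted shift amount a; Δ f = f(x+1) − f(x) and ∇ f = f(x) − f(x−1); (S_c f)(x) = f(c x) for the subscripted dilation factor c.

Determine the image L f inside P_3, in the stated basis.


S_{2} f = 64x^4 + 3x^2 - x
Δ S_{2} f = 256x^3 + 384x^2 + 262x + 66
E_{-2} Δ S_{2} f = 256x^3 - 1152x^2 + 1798x - 970
∇ (E_{-2} Δ S_{2}) f = 768x^2 - 3072x + 3206
∇ ∇ (E_{-2} Δ S_{2}) f = 1536x - 3840
D ∇ ∇ (E_{-2} Δ S_{2}) f = 1536

the image equals g(x) = 1536


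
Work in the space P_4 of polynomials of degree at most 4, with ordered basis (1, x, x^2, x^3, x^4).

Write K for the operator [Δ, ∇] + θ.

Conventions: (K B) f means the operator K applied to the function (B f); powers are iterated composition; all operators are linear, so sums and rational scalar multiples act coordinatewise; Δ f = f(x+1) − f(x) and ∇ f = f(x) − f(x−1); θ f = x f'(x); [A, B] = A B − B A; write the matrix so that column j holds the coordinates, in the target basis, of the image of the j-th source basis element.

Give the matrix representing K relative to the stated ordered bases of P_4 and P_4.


image of 1: 0
image of x: x
image of x^2: 2x^2
image of x^3: 3x^3
image of x^4: 4x^4
each image's coordinates form column j of the matrix

the matrix is [[0, 0, 0, 0, 0]; [0, 1, 0, 0, 0]; [0, 0, 2, 0, 0]; [0, 0, 0, 3, 0]; [0, 0, 0, 0, 4]] (rows listed top to bottom)


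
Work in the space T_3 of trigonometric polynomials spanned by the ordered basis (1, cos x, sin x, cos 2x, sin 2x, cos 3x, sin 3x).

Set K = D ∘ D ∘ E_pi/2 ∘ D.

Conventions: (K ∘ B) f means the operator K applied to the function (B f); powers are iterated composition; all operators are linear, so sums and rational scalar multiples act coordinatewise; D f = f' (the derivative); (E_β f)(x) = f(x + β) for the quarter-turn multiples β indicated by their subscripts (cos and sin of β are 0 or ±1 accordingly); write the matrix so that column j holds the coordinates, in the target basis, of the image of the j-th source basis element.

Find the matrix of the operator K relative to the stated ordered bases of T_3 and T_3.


image of 1: 0
image of cos x: cos x
image of sin x: sin x
image of cos 2x: -8sin 2x
image of sin 2x: 8cos 2x
image of cos 3x: -27cos 3x
image of sin 3x: -27sin 3x
each image's coordinates form column j of the matrix

the matrix is [[0, 0, 0, 0, 0, 0, 0]; [0, 1, 0, 0, 0, 0, 0]; [0, 0, 1, 0, 0, 0, 0]; [0, 0, 0, 0, 8, 0, 0]; [0, 0, 0, -8, 0, 0, 0]; [0, 0, 0, 0, 0, -27, 0]; [0, 0, 0, 0, 0, 0, -27]] (rows listed top to bottom)


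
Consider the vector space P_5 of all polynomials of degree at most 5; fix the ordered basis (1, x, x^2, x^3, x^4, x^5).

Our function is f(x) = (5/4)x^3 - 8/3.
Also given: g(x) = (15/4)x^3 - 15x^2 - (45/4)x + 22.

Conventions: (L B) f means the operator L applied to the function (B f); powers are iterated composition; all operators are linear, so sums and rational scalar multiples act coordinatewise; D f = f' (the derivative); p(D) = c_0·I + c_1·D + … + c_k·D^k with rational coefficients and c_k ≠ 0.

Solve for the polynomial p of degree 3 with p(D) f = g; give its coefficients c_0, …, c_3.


c_0 = 3, c_1 = -4, c_2 = -3/2, c_3 = 4

D^0 f = (5/4)x^3 - 8/3
D^1 f = (15/4)x^2
D^2 f = (15/2)x
D^3 f = 15/2
matching coefficients of g against c_0 f + c_1 Df + … from the top degree down determines the c_i
solution: c_0 = 3, c_1 = -4, c_2 = -3/2, c_3 = 4


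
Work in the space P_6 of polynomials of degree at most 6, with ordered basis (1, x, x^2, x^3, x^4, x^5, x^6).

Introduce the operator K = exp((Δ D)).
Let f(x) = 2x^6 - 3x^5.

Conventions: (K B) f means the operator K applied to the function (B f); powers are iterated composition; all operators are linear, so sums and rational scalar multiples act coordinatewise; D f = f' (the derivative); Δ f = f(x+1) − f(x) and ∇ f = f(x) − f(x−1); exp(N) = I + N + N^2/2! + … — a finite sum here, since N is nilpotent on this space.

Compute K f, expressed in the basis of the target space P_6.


g(x) = 2x^6 - 3x^5 + 60x^4 + 60x^3 + 390x^2 + 540x + 477

order-1 term: 60x^4 + 60x^3 + 30x^2 - 3
order-2 term: 360x^2 + 540x + 240
order-3 term: 240
the series for exp((Δ D)) f terminates at order 3
exp((Δ D)) f = 2x^6 - 3x^5 + 60x^4 + 60x^3 + 390x^2 + 540x + 477


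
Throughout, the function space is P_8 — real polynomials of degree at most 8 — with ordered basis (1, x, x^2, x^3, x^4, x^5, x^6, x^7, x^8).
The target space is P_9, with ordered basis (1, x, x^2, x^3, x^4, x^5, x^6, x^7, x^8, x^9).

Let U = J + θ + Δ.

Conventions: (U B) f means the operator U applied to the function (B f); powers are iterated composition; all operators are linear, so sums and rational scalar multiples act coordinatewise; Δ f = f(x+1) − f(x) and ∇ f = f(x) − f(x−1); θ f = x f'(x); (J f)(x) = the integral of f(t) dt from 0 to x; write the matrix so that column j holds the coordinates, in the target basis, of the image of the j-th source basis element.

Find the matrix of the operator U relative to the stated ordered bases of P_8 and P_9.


image of 1: x
image of x: (1/2)x^2 + x + 1
image of x^2: (1/3)x^3 + 2x^2 + 2x + 1
image of x^3: (1/4)x^4 + 3x^3 + 3x^2 + 3x + 1
image of x^4: (1/5)x^5 + 4x^4 + 4x^3 + 6x^2 + 4x + 1
image of x^5: (1/6)x^6 + 5x^5 + 5x^4 + 10x^3 + 10x^2 + 5x + 1
image of x^6: (1/7)x^7 + 6x^6 + 6x^5 + 15x^4 + 20x^3 + 15x^2 + 6x + 1
image of x^7: (1/8)x^8 + 7x^7 + 7x^6 + 21x^5 + 35x^4 + 35x^3 + 21x^2 + 7x + 1
image of x^8: (1/9)x^9 + 8x^8 + 8x^7 + 28x^6 + 56x^5 + 70x^4 + 56x^3 + 28x^2 + 8x + 1
each image's coordinates form column j of the matrix

the matrix is [[0, 1, 1, 1, 1, 1, 1, 1, 1]; [1, 1, 2, 3, 4, 5, 6, 7, 8]; [0, 1/2, 2, 3, 6, 10, 15, 21, 28]; [0, 0, 1/3, 3, 4, 10, 20, 35, 56]; [0, 0, 0, 1/4, 4, 5, 15, 35, 70]; [0, 0, 0, 0, 1/5, 5, 6, 21, 56]; [0, 0, 0, 0, 0, 1/6, 6, 7, 28]; [0, 0, 0, 0, 0, 0, 1/7, 7, 8]; [0, 0, 0, 0, 0, 0, 0, 1/8, 8]; [0, 0, 0, 0, 0, 0, 0, 0, 1/9]] (rows listed top to bottom)


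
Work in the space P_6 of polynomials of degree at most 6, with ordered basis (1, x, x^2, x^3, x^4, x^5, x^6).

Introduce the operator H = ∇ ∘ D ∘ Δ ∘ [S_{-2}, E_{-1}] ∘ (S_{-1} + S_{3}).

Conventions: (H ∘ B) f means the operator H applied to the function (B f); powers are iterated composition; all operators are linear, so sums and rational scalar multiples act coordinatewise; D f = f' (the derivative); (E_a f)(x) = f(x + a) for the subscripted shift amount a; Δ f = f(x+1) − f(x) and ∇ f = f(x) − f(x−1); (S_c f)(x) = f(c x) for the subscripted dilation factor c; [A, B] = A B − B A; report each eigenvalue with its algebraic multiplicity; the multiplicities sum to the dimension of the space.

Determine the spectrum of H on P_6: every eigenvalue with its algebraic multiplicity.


λ = 0 (multiplicity 7)

image of 1: 0
image of x: 0
image of x^2: 0
image of x^3: 0
image of x^4: 47232
image of x^5: -1393920x + 348480
image of x^6: 25228800x^2 - 12614400x + 10512000
the matrix is upper triangular; its diagonal is (0, 0, 0, 0, 0, 0, 0)
for a triangular matrix the eigenvalues are the diagonal entries, with algebraic multiplicity their repetition count


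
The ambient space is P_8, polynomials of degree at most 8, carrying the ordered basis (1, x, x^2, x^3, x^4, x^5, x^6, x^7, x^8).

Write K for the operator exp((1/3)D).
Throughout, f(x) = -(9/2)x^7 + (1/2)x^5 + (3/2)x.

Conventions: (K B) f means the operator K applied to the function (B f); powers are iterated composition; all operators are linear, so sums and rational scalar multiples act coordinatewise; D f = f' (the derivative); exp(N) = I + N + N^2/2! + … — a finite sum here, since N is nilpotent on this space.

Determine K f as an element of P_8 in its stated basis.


order-1 term: -(21/2)x^6 + (5/6)x^4 + 1/2
order-2 term: -(21/2)x^5 + (5/9)x^3
order-3 term: -(35/6)x^4 + (5/27)x^2
order-4 term: -(35/18)x^3 + (5/162)x
order-5 term: -(7/18)x^2 + 1/486
order-6 term: -(7/162)x
order-7 term: -1/486
the series for exp((1/3)D) f terminates at order 7
exp((1/3)D) f = -(9/2)x^7 - (21/2)x^6 - 10x^5 - 5x^4 - (25/18)x^3 - (11/54)x^2 + (241/162)x + 1/2

the result is g(x) = -(9/2)x^7 - (21/2)x^6 - 10x^5 - 5x^4 - (25/18)x^3 - (11/54)x^2 + (241/162)x + 1/2


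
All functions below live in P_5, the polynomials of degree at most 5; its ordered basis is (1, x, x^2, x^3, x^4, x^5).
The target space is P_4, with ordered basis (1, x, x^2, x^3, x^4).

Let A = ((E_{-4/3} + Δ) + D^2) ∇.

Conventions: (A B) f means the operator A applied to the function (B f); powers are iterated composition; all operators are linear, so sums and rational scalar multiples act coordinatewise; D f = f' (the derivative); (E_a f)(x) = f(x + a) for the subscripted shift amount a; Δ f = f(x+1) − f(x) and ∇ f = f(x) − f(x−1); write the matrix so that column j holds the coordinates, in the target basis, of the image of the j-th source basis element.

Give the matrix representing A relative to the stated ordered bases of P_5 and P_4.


the matrix is [[0, 1, -5/3, 49/3, -985/27, 6881/81]; [0, 0, 2, -5, 196/3, -4925/27]; [0, 0, 0, 3, -10, 490/3]; [0, 0, 0, 0, 4, -50/3]; [0, 0, 0, 0, 0, 5]] (rows listed top to bottom)

image of 1: 0
image of x: 1
image of x^2: 2x - 5/3
image of x^3: 3x^2 - 5x + 49/3
image of x^4: 4x^3 - 10x^2 + (196/3)x - 985/27
image of x^5: 5x^4 - (50/3)x^3 + (490/3)x^2 - (4925/27)x + 6881/81
each image's coordinates form column j of the matrix


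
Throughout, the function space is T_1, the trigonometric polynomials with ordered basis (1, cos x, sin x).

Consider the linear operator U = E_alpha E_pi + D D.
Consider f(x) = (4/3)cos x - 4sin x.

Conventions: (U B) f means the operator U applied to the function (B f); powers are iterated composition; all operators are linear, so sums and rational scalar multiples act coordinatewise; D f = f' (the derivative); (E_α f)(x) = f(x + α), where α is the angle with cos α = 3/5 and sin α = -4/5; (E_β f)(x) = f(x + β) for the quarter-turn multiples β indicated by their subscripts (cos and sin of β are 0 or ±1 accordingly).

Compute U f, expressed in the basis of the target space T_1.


E_pi f = -(4/3)cos x + 4sin x
E_alpha E_pi f = -4cos x + (4/3)sin x
D f = -4cos x - (4/3)sin x
D D f = -(4/3)cos x + 4sin x
(E_alpha E_pi + D D) f = -(16/3)cos x + (16/3)sin x

the result is g(x) = -(16/3)cos x + (16/3)sin x


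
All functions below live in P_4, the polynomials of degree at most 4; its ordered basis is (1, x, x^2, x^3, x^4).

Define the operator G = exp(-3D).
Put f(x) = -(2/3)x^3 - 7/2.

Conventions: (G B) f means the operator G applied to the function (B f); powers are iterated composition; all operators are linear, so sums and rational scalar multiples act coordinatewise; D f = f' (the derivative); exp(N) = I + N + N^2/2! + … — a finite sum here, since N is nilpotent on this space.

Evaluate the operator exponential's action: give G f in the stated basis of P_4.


the result is g(x) = -(2/3)x^3 + 6x^2 - 18x + 29/2

order-1 term: 6x^2
order-2 term: -18x
order-3 term: 18
the series for exp(-3D) f terminates at order 3
exp(-3D) f = -(2/3)x^3 + 6x^2 - 18x + 29/2


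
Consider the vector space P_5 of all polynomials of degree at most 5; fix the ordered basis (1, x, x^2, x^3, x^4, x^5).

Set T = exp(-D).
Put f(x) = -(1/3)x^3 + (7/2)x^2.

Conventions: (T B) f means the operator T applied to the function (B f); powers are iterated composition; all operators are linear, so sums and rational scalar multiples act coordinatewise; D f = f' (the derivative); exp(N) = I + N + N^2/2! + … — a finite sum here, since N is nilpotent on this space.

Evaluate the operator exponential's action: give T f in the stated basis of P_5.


g(x) = -(1/3)x^3 + (9/2)x^2 - 8x + 23/6

order-1 term: x^2 - 7x
order-2 term: -x + 7/2
order-3 term: 1/3
the series for exp(-D) f terminates at order 3
exp(-D) f = -(1/3)x^3 + (9/2)x^2 - 8x + 23/6


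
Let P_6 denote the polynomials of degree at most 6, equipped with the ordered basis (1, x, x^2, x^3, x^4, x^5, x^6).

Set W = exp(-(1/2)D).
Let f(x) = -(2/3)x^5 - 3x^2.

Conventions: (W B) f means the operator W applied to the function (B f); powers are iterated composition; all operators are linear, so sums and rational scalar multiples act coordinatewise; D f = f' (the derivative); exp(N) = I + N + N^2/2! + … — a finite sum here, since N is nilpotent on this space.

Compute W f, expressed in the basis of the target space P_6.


order-1 term: (5/3)x^4 + 3x
order-2 term: -(5/3)x^3 - 3/4
order-3 term: (5/6)x^2
order-4 term: -(5/24)x
order-5 term: 1/48
the series for exp(-(1/2)D) f terminates at order 5
exp(-(1/2)D) f = -(2/3)x^5 + (5/3)x^4 - (5/3)x^3 - (13/6)x^2 + (67/24)x - 35/48

the result is g(x) = -(2/3)x^5 + (5/3)x^4 - (5/3)x^3 - (13/6)x^2 + (67/24)x - 35/48


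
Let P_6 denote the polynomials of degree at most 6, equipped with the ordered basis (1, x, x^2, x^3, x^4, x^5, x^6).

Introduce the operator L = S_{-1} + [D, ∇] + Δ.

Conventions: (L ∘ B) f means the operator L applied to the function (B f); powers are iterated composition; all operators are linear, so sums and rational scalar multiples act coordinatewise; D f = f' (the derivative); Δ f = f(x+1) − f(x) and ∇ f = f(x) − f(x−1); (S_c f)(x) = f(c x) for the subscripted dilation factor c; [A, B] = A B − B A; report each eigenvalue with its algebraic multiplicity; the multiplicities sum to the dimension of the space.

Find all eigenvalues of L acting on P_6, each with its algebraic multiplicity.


image of 1: 1
image of x: -x + 1
image of x^2: x^2 + 2x + 1
image of x^3: -x^3 + 3x^2 + 3x + 1
image of x^4: x^4 + 4x^3 + 6x^2 + 4x + 1
image of x^5: -x^5 + 5x^4 + 10x^3 + 10x^2 + 5x + 1
image of x^6: x^6 + 6x^5 + 15x^4 + 20x^3 + 15x^2 + 6x + 1
the matrix is upper triangular; its diagonal is (1, -1, 1, -1, 1, -1, 1)
for a triangular matrix the eigenvalues are the diagonal entries, with algebraic multiplicity their repetition count

λ = -1 (multiplicity 3), λ = 1 (multiplicity 4)


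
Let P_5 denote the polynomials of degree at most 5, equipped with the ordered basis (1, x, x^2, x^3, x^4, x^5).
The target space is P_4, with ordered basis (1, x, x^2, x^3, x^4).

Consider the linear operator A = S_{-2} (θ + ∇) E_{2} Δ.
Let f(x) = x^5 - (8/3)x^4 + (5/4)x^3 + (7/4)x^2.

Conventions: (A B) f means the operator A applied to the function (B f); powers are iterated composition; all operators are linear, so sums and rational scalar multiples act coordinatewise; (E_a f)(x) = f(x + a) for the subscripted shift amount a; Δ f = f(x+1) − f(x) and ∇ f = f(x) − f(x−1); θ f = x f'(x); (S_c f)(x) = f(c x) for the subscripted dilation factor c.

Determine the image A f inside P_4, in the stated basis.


the result is g(x) = 320x^4 - 1104x^3 + 1262x^2 - (3289/6)x + 391/6

Δ f = 5x^4 - (2/3)x^3 - (9/4)x^2 + (19/12)x + 4/3
E_{2} Δ f = 5x^4 + (118/3)x^3 + (455/4)x^2 + (1735/12)x + 421/6
θ E_{2} Δ f = 20x^4 + 118x^3 + (455/2)x^2 + (1735/12)x
∇ E_{2} Δ f = 20x^3 + 88x^2 + (259/2)x + 391/6
(θ + ∇) E_{2} Δ f = 20x^4 + 138x^3 + (631/2)x^2 + (3289/12)x + 391/6
S_{-2} ((θ + ∇) E_{2} Δ) f = 320x^4 - 1104x^3 + 1262x^2 - (3289/6)x + 391/6


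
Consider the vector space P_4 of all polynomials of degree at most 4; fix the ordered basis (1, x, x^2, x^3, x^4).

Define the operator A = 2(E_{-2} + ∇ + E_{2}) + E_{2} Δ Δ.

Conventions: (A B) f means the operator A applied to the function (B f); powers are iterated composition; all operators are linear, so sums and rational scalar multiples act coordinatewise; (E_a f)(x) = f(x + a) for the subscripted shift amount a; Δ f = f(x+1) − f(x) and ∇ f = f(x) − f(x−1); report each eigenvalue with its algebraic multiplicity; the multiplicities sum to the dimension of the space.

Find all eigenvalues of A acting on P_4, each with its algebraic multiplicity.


λ = 4 (multiplicity 5)

image of 1: 4
image of x: 4x + 2
image of x^2: 4x^2 + 4x + 16
image of x^3: 4x^3 + 6x^2 + 48x + 20
image of x^4: 4x^4 + 8x^3 + 96x^2 + 80x + 172
the matrix is upper triangular; its diagonal is (4, 4, 4, 4, 4)
for a triangular matrix the eigenvalues are the diagonal entries, with algebraic multiplicity their repetition count


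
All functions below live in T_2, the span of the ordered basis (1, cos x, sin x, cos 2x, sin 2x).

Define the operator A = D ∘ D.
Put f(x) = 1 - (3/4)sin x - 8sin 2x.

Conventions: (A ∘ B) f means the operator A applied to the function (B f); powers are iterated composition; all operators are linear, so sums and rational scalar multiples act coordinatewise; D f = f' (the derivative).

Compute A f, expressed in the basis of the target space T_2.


g(x) = (3/4)sin x + 32sin 2x

D f = -(3/4)cos x - 16cos 2x
D D f = (3/4)sin x + 32sin 2x


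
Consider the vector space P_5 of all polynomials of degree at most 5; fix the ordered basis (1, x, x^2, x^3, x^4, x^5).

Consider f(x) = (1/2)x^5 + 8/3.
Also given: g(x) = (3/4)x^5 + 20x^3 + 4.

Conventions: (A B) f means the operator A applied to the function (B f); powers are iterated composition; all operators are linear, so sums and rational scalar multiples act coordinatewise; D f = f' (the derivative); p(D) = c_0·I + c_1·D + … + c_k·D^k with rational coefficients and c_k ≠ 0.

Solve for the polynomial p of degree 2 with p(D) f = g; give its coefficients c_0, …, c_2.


c_0 = 3/2, c_1 = 0, c_2 = 2

D^0 f = (1/2)x^5 + 8/3
D^1 f = (5/2)x^4
D^2 f = 10x^3
matching coefficients of g against c_0 f + c_1 Df + … from the top degree down determines the c_i
solution: c_0 = 3/2, c_1 = 0, c_2 = 2


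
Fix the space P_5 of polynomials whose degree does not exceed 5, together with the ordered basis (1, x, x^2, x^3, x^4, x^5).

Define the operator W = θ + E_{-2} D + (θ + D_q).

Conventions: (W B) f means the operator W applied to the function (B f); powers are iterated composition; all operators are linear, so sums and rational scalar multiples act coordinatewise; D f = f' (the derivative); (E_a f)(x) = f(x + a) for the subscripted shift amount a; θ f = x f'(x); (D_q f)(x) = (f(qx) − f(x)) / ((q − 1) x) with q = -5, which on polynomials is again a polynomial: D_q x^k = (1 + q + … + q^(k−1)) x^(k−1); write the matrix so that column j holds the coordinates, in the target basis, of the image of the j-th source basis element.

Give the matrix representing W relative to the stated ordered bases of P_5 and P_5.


image of 1: 0
image of x: 2x + 2
image of x^2: 4x^2 - 2x - 4
image of x^3: 6x^3 + 24x^2 - 12x + 12
image of x^4: 8x^4 - 100x^3 - 24x^2 + 48x - 32
image of x^5: 10x^5 + 526x^4 - 40x^3 + 120x^2 - 160x + 80
each image's coordinates form column j of the matrix

the matrix is [[0, 2, -4, 12, -32, 80]; [0, 2, -2, -12, 48, -160]; [0, 0, 4, 24, -24, 120]; [0, 0, 0, 6, -100, -40]; [0, 0, 0, 0, 8, 526]; [0, 0, 0, 0, 0, 10]] (rows listed top to bottom)


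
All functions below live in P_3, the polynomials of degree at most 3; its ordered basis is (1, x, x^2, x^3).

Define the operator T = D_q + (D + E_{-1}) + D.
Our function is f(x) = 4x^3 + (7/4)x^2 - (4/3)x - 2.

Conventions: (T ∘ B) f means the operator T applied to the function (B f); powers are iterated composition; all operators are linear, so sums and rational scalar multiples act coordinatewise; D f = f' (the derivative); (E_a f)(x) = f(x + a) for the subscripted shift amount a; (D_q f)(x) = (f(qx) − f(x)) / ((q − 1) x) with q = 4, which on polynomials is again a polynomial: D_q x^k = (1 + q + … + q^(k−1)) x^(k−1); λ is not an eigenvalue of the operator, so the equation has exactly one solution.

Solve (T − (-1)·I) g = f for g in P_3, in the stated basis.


the result is g(x) = 2x^3 - (185/8)x^2 + (3709/48)x - 1577/24

write g with unknown coordinates in the stated basis and equate coefficients in (T − (-1)·I) g = f
solving from the highest basis element down gives g = 2x^3 - (185/8)x^2 + (3709/48)x - 1577/24
check: T g = 2x^3 + (199/8)x^2 - (3773/48)x + 1529/24
so T g − (-1)·g = 4x^3 + (7/4)x^2 - (4/3)x - 2 = f ✓


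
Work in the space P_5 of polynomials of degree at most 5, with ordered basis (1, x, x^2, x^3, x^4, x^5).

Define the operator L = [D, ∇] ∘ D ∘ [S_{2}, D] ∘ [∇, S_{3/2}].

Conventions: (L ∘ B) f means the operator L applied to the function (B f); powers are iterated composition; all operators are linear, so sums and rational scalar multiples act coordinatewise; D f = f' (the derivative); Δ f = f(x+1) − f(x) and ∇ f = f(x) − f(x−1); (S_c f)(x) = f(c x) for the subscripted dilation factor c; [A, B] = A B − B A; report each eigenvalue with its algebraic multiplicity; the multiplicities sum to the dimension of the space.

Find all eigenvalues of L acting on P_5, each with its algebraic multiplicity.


image of 1: 0
image of x: 0
image of x^2: 0
image of x^3: 0
image of x^4: 0
image of x^5: 0
the matrix is upper triangular; its diagonal is (0, 0, 0, 0, 0, 0)
for a triangular matrix the eigenvalues are the diagonal entries, with algebraic multiplicity their repetition count

λ = 0 (multiplicity 6)


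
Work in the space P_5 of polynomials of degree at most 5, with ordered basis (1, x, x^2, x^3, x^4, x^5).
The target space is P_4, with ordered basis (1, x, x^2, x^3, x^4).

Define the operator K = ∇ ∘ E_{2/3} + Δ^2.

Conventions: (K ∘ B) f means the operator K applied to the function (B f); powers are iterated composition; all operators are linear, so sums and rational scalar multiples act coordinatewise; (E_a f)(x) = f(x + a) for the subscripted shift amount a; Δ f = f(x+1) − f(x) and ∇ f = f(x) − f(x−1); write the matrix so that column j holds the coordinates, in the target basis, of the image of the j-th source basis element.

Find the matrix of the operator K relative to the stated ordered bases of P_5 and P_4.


the matrix is [[0, 1, 7/3, 19/3, 383/27, 2441/81]; [0, 0, 2, 7, 76/3, 1915/27]; [0, 0, 0, 3, 14, 190/3]; [0, 0, 0, 0, 4, 70/3]; [0, 0, 0, 0, 0, 5]] (rows listed top to bottom)

image of 1: 0
image of x: 1
image of x^2: 2x + 7/3
image of x^3: 3x^2 + 7x + 19/3
image of x^4: 4x^3 + 14x^2 + (76/3)x + 383/27
image of x^5: 5x^4 + (70/3)x^3 + (190/3)x^2 + (1915/27)x + 2441/81
each image's coordinates form column j of the matrix


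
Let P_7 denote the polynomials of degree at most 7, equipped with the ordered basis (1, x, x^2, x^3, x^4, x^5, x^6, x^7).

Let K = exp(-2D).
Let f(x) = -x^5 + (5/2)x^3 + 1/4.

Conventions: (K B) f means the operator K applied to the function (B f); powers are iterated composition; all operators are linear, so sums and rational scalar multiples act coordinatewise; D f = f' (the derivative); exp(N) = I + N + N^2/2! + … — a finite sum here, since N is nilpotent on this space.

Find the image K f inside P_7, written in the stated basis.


g(x) = -x^5 + 10x^4 - (75/2)x^3 + 65x^2 - 50x + 49/4

order-1 term: 10x^4 - 15x^2
order-2 term: -40x^3 + 30x
order-3 term: 80x^2 - 20
order-4 term: -80x
order-5 term: 32
the series for exp(-2D) f terminates at order 5
exp(-2D) f = -x^5 + 10x^4 - (75/2)x^3 + 65x^2 - 50x + 49/4


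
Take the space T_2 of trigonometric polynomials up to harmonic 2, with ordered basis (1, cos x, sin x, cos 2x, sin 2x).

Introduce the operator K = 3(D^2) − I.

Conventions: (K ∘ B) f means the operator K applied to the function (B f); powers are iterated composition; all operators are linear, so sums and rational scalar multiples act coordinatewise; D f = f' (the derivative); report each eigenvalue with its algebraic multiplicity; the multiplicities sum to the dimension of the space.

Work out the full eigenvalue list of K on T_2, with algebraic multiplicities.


image of 1: -1
image of cos x: -4cos x
image of sin x: -4sin x
image of cos 2x: -13cos 2x
image of sin 2x: -13sin 2x
the matrix is diagonal; its diagonal is (-1, -4, -4, -13, -13)
for a triangular matrix the eigenvalues are the diagonal entries, with algebraic multiplicity their repetition count

λ = -13 (multiplicity 2), λ = -4 (multiplicity 2), λ = -1 (multiplicity 1)


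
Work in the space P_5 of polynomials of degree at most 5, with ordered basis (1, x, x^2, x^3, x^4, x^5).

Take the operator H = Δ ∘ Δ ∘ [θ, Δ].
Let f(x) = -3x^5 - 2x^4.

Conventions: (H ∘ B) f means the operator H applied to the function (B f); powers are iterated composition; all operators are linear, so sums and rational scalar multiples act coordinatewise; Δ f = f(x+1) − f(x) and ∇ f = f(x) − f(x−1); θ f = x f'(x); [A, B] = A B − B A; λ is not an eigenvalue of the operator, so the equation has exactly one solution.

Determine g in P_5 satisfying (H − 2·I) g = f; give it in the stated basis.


write g with unknown coordinates in the stated basis and equate coefficients in (H − 2·I) g = f
solving from the highest basis element down gives g = (3/2)x^5 + x^4 - 45x^2 - 192x - 423/2
check: H g = -90x^2 - 384x - 423
so H g − 2·g = -3x^5 - 2x^4 = f ✓

g(x) = (3/2)x^5 + x^4 - 45x^2 - 192x - 423/2


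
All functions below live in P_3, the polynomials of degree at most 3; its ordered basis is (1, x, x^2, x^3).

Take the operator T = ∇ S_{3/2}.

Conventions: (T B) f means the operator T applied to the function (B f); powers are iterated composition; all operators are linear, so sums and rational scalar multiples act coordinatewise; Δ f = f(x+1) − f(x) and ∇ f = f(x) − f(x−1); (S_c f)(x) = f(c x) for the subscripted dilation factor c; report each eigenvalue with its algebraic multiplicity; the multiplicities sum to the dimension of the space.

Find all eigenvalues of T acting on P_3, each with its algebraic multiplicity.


λ = 0 (multiplicity 4)

image of 1: 0
image of x: 3/2
image of x^2: (9/2)x - 9/4
image of x^3: (81/8)x^2 - (81/8)x + 27/8
the matrix is upper triangular; its diagonal is (0, 0, 0, 0)
for a triangular matrix the eigenvalues are the diagonal entries, with algebraic multiplicity their repetition count


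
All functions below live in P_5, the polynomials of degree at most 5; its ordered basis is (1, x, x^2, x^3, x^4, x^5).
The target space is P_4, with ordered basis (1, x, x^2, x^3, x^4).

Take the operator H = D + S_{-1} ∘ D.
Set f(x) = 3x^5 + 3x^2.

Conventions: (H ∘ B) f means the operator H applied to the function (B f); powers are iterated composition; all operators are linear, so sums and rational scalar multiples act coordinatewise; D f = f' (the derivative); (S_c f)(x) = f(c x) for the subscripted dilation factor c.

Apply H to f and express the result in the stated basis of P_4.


D f = 15x^4 + 6x
D f = 15x^4 + 6x
S_{-1} D f = 15x^4 - 6x
(D + S_{-1} ∘ D) f = 30x^4

the result is g(x) = 30x^4


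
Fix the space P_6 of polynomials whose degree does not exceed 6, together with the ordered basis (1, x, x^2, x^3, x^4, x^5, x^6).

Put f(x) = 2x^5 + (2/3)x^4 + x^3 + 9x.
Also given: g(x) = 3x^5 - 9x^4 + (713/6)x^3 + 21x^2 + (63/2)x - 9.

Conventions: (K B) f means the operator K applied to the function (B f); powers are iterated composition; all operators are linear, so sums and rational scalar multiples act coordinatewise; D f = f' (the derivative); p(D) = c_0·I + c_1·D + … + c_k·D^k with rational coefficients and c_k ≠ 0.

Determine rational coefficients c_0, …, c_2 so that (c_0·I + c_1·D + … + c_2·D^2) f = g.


D^0 f = 2x^5 + (2/3)x^4 + x^3 + 9x
D^1 f = 10x^4 + (8/3)x^3 + 3x^2 + 9
D^2 f = 40x^3 + 8x^2 + 6x
matching coefficients of g against c_0 f + c_1 Df + … from the top degree down determines the c_i
solution: c_0 = 3/2, c_1 = -1, c_2 = 3

c_0 = 3/2, c_1 = -1, c_2 = 3
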